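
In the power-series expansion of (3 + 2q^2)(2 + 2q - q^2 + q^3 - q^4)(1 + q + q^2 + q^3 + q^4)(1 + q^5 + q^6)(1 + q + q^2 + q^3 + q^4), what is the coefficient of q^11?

(3 + 2q^2) has coefficients 3,0,2 for degrees 0…2.
(2 + 2q - q^2 + q^3 - q^4) has coefficients 2,2,-1,1,-1,0,0,0,0,0,0,0 for degrees 0…11.
Multiplying by (1 + q + q^2 + q^3 + q^4) gives running coefficients 2,4,3,4,3,1,-1,0,-1,0,0,0 for degrees 0…11.
Multiplying by (1 + q^5 + q^6) gives running coefficients 2,4,3,4,3,3,5,7,6,7,4,0 for degrees 0…11.
Finally multiplying by (1 + q + q^2 + q^3 + q^4), the product of all factors after the first has coefficients 2,6,9,13,16,17,18,22,24,28,29,24 for degrees 0…11.
[q^11] = 3·24 + 2·28 = 128.

128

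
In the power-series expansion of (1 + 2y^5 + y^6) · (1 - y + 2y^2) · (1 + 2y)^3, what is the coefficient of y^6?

11

(1 + 2y^5 + y^6) has coefficients 1,0,0,0,0,2,1 for degrees 0…6.
(1 - y + 2y^2) has coefficients 1,-1,2,0,0,0,0 for degrees 0…6.
Finally multiplying by (1 + 2y)^3, the product of all factors after the first has coefficients 1,5,8,8,16,16,0 for degrees 0…6.
[y^6] = 1·0 + 2·5 + 1·1 = 11.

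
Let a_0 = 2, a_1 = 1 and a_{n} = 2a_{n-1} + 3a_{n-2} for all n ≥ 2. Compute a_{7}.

1639

The ordinary generating function has denominator 1 - 2t - 3t^2.
Iterating the recurrence: a_0,…,a_{7} = 2, 1, 8, 19, 62, 181, 548, 1639.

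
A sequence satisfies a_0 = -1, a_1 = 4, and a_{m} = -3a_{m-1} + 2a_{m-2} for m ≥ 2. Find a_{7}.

8042

The ordinary generating function has denominator 1 + 3t - 2t^2.
Iterating the recurrence: a_0,…,a_{7} = -1, 4, -14, 50, -178, 634, -2258, 8042.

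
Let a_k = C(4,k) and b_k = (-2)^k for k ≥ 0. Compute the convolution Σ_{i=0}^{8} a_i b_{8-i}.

Write out a_i and b_{8-i} for i = 0,…,8 and sum the products.
Σ = 1·256 + 4·(-128) + 6·64 + 4·(-32) + 1·16 + 0·(-8) + 0·4 + 0·(-2) + 0·1 = 16.

16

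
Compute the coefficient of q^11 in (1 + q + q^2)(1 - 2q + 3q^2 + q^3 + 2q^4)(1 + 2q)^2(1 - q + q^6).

35

(1 + q + q^2) has coefficients 1,1,1 for degrees 0…2.
(1 - 2q + 3q^2 + q^3 + 2q^4) has coefficients 1,-2,3,1,2,0,0,0,0,0,0,0 for degrees 0…11.
Multiplying by (1 + 2q)^2 gives running coefficients 1,2,-1,5,18,12,8,0,0,0,0,0 for degrees 0…11.
Finally multiplying by (1 - q + q^6), the product of all factors after the first has coefficients 1,1,-3,6,13,-6,-3,-6,-1,5,18,12 for degrees 0…11.
[q^11] = 1·12 + 1·18 + 1·5 = 35.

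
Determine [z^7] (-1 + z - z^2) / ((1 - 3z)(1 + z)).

-1275

The denominator gives the recurrence a_n = 2a_(n−1) + 3a_(n−2) for n ≥ 3; the numerator fixes a_0 = -1, a_1 = -1, a_2 = -6.
Iterating: -1, -1, -6, -15, -48, -141, -426, -1275, so a_7 = -1275.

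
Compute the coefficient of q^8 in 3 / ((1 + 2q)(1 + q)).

1533

Partial fractions give a closed form: a_n = (6)·(-2)^n + (-3)·(-1)^n.
At n = 8: a_8 = 1533.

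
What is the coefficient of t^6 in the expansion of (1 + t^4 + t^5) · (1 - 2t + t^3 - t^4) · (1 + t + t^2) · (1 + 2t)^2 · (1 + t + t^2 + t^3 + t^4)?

(1 + t^4 + t^5) has coefficients 1,0,0,0,1,1 for degrees 0…5.
(1 - 2t + t^3 - t^4) has coefficients 1,-2,0,1,-1,0,0 for degrees 0…6.
Multiplying by (1 + t + t^2) gives running coefficients 1,-1,-1,-1,0,0,-1 for degrees 0…6.
Multiplying by (1 + 2t)^2 gives running coefficients 1,3,-1,-9,-8,-4,-1 for degrees 0…6.
Finally multiplying by (1 + t + t^2 + t^3 + t^4), the product of all factors after the first has coefficients 1,4,3,-6,-14,-19,-23 for degrees 0…6.
[t^6] = 1·(-23) + 1·3 + 1·4 = -16.

-16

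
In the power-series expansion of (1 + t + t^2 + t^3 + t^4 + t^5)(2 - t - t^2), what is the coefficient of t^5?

(1 + t + t^2 + t^3 + t^4 + t^5) has coefficients 1,1,1,1,1,1 for degrees 0…5.
(2 - t - t^2) has coefficients 2,-1,-1,0,0,0 for degrees 0…5.
[t^5] = 1·0 + 1·0 + 1·0 + 1·(-1) + 1·(-1) + 1·2 = 0.

0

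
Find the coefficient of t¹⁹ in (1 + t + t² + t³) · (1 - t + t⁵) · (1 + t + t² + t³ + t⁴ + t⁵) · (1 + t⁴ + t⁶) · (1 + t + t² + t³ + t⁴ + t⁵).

(1 + t + t² + t³) has coefficients 1,1,1,1 for degrees 0…3.
(1 - t + t⁵) has coefficients 1,-1,0,0,0,1,0,0,0,0,0,0,0,0,0,0,0,0,0,0 for degrees 0…19.
Multiplying by (1 + t + t² + t³ + t⁴ + t⁵) gives running coefficients 1,0,0,0,0,1,0,1,1,1,1,0,0,0,0,0,0,0,0,0 for degrees 0…19.
Multiplying by (1 + t⁴ + t⁶) gives running coefficients 1,0,0,0,1,1,1,1,1,2,1,2,1,2,2,1,1,0,0,0 for degrees 0…19.
Finally multiplying by (1 + t + t² + t³ + t⁴ + t⁵), the product of all factors after the first has coefficients 1,1,1,1,2,3,3,4,5,7,7,8,8,9,10,9,9,7,6,4 for degrees 0…19.
[t¹⁹] = 1·4 + 1·6 + 1·7 + 1·9 = 26.

26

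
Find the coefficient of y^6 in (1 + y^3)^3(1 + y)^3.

(1 + y^3)^3 has coefficients 1,0,0,3,0,0,3 for degrees 0…6.
(1 + y)^3 has coefficients 1,3,3,1,0,0,0 for degrees 0…6.
[y^6] = 1·0 + 3·1 + 3·1 = 6.

6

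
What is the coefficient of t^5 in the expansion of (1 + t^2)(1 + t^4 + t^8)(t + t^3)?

2

(1 + t^2) has coefficients 1,0,1 for degrees 0…2.
(1 + t^4 + t^8) has coefficients 1,0,0,0,1,0 for degrees 0…5.
Finally multiplying by (t + t^3), the product of all factors after the first has coefficients 0,1,0,1,0,1 for degrees 0…5.
[t^5] = 1·1 + 1·1 = 2.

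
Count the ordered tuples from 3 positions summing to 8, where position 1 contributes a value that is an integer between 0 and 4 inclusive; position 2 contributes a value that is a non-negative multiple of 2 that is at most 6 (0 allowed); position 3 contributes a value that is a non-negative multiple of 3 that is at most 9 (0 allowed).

The generating function for the choices is (1 + q + q² + q³ + q⁴)·(1 + q² + q⁴ + q⁶)·(1 + q³ + q⁶ + q⁹); the count is [q⁸].
(1 + q + q² + q³ + q⁴) has coefficients 1,1,1,1,1 for degrees 0…4.
(1 + q² + q⁴ + q⁶) has coefficients 1,0,1,0,1,0,1,0,0 for degrees 0…8.
Finally multiplying by (1 + q³ + q⁶ + q⁹), the product of all factors after the first has coefficients 1,0,1,1,1,1,2,1,1 for degrees 0…8.
[q⁸] = 1·1 + 1·1 + 1·2 + 1·1 + 1·1 = 6.

6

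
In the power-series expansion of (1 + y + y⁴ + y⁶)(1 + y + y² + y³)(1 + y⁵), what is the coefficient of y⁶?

4

(1 + y + y⁴ + y⁶) has coefficients 1,1,0,0,1,0,1 for degrees 0…6.
(1 + y + y² + y³) has coefficients 1,1,1,1,0,0,0 for degrees 0…6.
Finally multiplying by (1 + y⁵), the product of all factors after the first has coefficients 1,1,1,1,0,1,1 for degrees 0…6.
[y⁶] = 1·1 + 1·1 + 1·1 + 1·1 = 4.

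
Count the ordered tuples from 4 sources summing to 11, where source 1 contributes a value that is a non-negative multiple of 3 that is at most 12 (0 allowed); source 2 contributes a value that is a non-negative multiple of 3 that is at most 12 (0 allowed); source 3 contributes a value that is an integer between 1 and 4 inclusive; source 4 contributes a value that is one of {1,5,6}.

11

The generating function for the choices is (1 + t³ + t⁶ + t⁹ + t¹²)·(1 + t³ + t⁶ + t⁹ + t¹²)·(t + t² + t³ + t⁴)·(t + t⁵ + t⁶); the count is [t¹¹].
(1 + t³ + t⁶ + t⁹ + t¹²) has coefficients 1,0,0,1,0,0,1,0,0,1,0,0 for degrees 0…11.
(1 + t³ + t⁶ + t⁹ + t¹²) has coefficients 1,0,0,1,0,0,1,0,0,1,0,0 for degrees 0…11.
Multiplying by (t + t² + t³ + t⁴) gives running coefficients 0,1,1,1,2,1,1,2,1,1,2,1 for degrees 0…11.
Finally multiplying by (t + t⁵ + t⁶), the product of all factors after the first has coefficients 0,0,1,1,1,2,2,3,4,4,4,4 for degrees 0…11.
[t¹¹] = 1·4 + 1·4 + 1·2 + 1·1 = 11.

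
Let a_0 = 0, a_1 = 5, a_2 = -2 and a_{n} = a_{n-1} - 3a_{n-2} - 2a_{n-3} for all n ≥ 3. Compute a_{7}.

The ordinary generating function has denominator 1 - y + 3y^2 + 2y^3.
Iterating the recurrence: a_0,…,a_{7} = 0, 5, -2, -17, -21, 34, 131, 71.

71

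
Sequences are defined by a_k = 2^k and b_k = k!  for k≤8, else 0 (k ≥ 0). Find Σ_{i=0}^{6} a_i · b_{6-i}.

Write out a_i and b_{6-i} for i = 0,…,6 and sum the products.
Σ = 1·720 + 2·120 + 4·24 + 8·6 + 16·2 + 32·1 + 64·1 = 1232.

1232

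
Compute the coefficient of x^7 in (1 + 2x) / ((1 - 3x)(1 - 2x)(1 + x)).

7860

Partial fractions give a closed form: a_n = (15/4)·3^n + (-8/3)·2^n + (-1/12)·(-1)^n.
At n = 7: a_7 = 7860.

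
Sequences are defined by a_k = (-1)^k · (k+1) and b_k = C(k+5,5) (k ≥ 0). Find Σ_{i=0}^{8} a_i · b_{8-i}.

483

This is [x^8] in the product of the two ordinary generating functions.
Σ = 1·1287 − 2·792 + 3·462 − 4·252 + 5·126 − 6·56 + 7·21 − 8·6 + 9·1 = 483.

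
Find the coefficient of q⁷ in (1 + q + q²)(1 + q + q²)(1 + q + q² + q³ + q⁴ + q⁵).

6

(1 + q + q²) has coefficients 1,1,1 for degrees 0…2.
(1 + q + q²) has coefficients 1,1,1,0,0,0,0,0 for degrees 0…7.
Finally multiplying by (1 + q + q² + q³ + q⁴ + q⁵), the product of all factors after the first has coefficients 1,2,3,3,3,3,2,1 for degrees 0…7.
[q⁷] = 1·1 + 1·2 + 1·3 = 6.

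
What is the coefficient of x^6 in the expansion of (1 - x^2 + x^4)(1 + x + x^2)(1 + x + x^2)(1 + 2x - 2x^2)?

4

(1 - x^2 + x^4) has coefficients 1,0,-1,0,1 for degrees 0…4.
(1 + x + x^2) has coefficients 1,1,1,0,0,0,0 for degrees 0…6.
Multiplying by (1 + x + x^2) gives running coefficients 1,2,3,2,1,0,0 for degrees 0…6.
Finally multiplying by (1 + 2x - 2x^2), the product of all factors after the first has coefficients 1,4,5,4,-1,-2,-2 for degrees 0…6.
[x^6] = 1·(-2) − 1·(-1) + 1·5 = 4.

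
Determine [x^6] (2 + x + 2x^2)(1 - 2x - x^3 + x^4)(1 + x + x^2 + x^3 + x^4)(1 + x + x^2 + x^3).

(2 + x + 2x^2) has coefficients 2,1,2 for degrees 0…2.
(1 - 2x - x^3 + x^4) has coefficients 1,-2,0,-1,1,0,0 for degrees 0…6.
Multiplying by (1 + x + x^2 + x^3 + x^4) gives running coefficients 1,-1,-1,-2,-1,-2,0 for degrees 0…6.
Finally multiplying by (1 + x + x^2 + x^3), the product of all factors after the first has coefficients 1,0,-1,-3,-5,-6,-5 for degrees 0…6.
[x^6] = 2·(-5) + 1·(-6) + 2·(-5) = -26.

-26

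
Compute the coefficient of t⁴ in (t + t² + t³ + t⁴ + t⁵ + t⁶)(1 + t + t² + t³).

(t + t² + t³ + t⁴ + t⁵ + t⁶) has coefficients 0,1,1,1,1 for degrees 0…4.
(1 + t + t² + t³) has coefficients 1,1,1,1,0 for degrees 0…4.
[t⁴] = 1·1 + 1·1 + 1·1 + 1·1 = 4.

4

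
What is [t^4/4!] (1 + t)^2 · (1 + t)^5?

The EGF product rule gives c_4 = Σ_{k_1+k_2=4} C(4; k_1,k_2) · ∏ g_i(k_i), where (1+t)^2 gives the falling factorial (2)_k; (1+t)^5 gives the falling factorial (5)_k.
g_1(k) for k = 0…4: 1, 2, 2, 0, 0.
g_2(k) for k = 0…4: 1, 5, 20, 60, 120.
c_4 = Σ_k C(4,k)·g_1(k)·g_2(4−k) = 1·1·120 + 4·2·60 + 6·2·20 = 120 + 480 + 240 = 840.

840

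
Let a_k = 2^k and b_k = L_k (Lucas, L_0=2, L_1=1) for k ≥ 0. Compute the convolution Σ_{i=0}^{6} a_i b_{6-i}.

308

Write out a_i and b_{6-i} for i = 0,…,6 and sum the products.
Σ = 1·18 + 2·11 + 4·7 + 8·4 + 16·3 + 32·1 + 64·2 = 308.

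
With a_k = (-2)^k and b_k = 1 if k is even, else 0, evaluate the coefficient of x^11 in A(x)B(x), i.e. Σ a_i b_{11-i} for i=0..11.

-2730

The convolution is the t^11 coefficient of A(t)B(t).
Σ = 1·0 − 2·1 + 4·0 − 8·1 + 16·0 − 32·1 + 64·0 − 128·1 + 256·0 − 512·1 + 1024·0 − 2048·1 = -2730.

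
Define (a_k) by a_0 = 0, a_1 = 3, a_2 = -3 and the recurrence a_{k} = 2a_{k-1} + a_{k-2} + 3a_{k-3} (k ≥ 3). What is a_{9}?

The ordinary generating function has denominator 1 - 2y - y^2 - 3y^3.
Iterating the recurrence: a_0,…,a_{9} = 0, 3, -3, -3, 0, -12, -33, -78, -225, -627.

-627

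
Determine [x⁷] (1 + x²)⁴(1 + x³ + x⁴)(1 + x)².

26

(1 + x²)⁴ has coefficients 1,0,4,0,6,0,4,0 for degrees 0…7.
(1 + x³ + x⁴) has coefficients 1,0,0,1,1,0,0,0 for degrees 0…7.
Finally multiplying by (1 + x)², the product of all factors after the first has coefficients 1,2,1,1,3,3,1,0 for degrees 0…7.
[x⁷] = 1·0 + 4·3 + 6·1 + 4·2 = 26.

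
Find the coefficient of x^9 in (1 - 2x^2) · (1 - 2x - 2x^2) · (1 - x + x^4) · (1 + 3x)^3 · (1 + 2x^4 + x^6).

(1 - 2x^2) has coefficients 1,0,-2 for degrees 0…2.
(1 - 2x - 2x^2) has coefficients 1,-2,-2,0,0,0,0,0,0,0 for degrees 0…9.
Multiplying by (1 - x + x^4) gives running coefficients 1,-3,0,2,1,-2,-2,0,0,0 for degrees 0…9.
Multiplying by (1 + 3x)^3 gives running coefficients 1,6,0,-52,-62,61,61,-45,-108,-54 for degrees 0…9.
Finally multiplying by (1 + 2x^4 + x^6), the product of all factors after the first has coefficients 1,6,0,-52,-60,73,62,-143,-232,16 for degrees 0…9.
[x^9] = 1·16 − 2·(-143) = 302.

302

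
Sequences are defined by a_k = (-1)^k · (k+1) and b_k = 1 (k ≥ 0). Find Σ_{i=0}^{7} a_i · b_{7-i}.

The convolution is the t^7 coefficient of A(t)B(t).
Σ = 1·1 − 2·1 + 3·1 − 4·1 + 5·1 − 6·1 + 7·1 − 8·1 = -4.

-4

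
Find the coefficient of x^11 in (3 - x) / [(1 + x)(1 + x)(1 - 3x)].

The denominator gives the recurrence a_n = a_(n−1) + 5a_(n−2) + 3a_(n−3) for n ≥ 3; the numerator fixes a_0 = 3, a_1 = 2, a_2 = 17.
Iterating: 3, 2, 17, 36, 127, 358, 1101, 3272, 9851, 29514, 88585, 265708, so a_11 = 265708.

265708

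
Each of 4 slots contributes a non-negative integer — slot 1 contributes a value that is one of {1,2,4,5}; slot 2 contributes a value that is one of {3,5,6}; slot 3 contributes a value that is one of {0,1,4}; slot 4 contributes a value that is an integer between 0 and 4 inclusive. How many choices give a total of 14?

The generating function for the choices is (z + z² + z⁴ + z⁵)·(z³ + z⁵ + z⁶)·(1 + z + z⁴)·(1 + z + z² + z³ + z⁴); the count is [z¹⁴].
(z + z² + z⁴ + z⁵) has coefficients 0,1,1,0,1,1 for degrees 0…5.
(z³ + z⁵ + z⁶) has coefficients 0,0,0,1,0,1,1,0,0,0,0,0,0,0,0 for degrees 0…14.
Multiplying by (1 + z + z⁴) gives running coefficients 0,0,0,1,1,1,2,2,0,1,1,0,0,0,0 for degrees 0…14.
Finally multiplying by (1 + z + z² + z³ + z⁴), the product of all factors after the first has coefficients 0,0,0,1,2,3,5,7,6,6,6,4,2,2,1 for degrees 0…14.
[z¹⁴] = 1·2 + 1·2 + 1·6 + 1·6 = 16.

16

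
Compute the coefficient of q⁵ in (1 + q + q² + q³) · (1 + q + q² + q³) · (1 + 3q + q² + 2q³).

21

(1 + q + q² + q³) has coefficients 1,1,1,1 for degrees 0…3.
(1 + q + q² + q³) has coefficients 1,1,1,1,0,0 for degrees 0…5.
Finally multiplying by (1 + 3q + q² + 2q³), the product of all factors after the first has coefficients 1,4,5,7,6,3 for degrees 0…5.
[q⁵] = 1·3 + 1·6 + 1·7 + 1·5 = 21.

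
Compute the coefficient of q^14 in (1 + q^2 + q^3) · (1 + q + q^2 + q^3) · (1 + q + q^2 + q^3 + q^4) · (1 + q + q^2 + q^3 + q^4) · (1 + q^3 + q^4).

(1 + q^2 + q^3) has coefficients 1,0,1,1 for degrees 0…3.
(1 + q + q^2 + q^3) has coefficients 1,1,1,1,0,0,0,0,0,0,0,0,0,0,0 for degrees 0…14.
Multiplying by (1 + q + q^2 + q^3 + q^4) gives running coefficients 1,2,3,4,4,3,2,1,0,0,0,0,0,0,0 for degrees 0…14.
Multiplying by (1 + q + q^2 + q^3 + q^4) gives running coefficients 1,3,6,10,14,16,16,14,10,6,3,1,0,0,0 for degrees 0…14.
Finally multiplying by (1 + q^3 + q^4), the product of all factors after the first has coefficients 1,3,6,11,18,25,32,38,40,38,33,25,16,9,4 for degrees 0…14.
[q^14] = 1·4 + 1·16 + 1·25 = 45.

45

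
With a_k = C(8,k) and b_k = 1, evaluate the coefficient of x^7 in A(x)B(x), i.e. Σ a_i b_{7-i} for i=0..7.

The convolution is the t^7 coefficient of A(t)B(t).
Σ = 1·1 + 8·1 + 28·1 + 56·1 + 70·1 + 56·1 + 28·1 + 8·1 = 255.

255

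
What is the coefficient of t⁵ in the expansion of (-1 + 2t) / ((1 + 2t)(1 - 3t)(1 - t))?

-56

Partial fractions give a closed form: a_n = (-8/15)·(-2)^n + (-3/10)·3^n + (-1/6)·1^n.
At n = 5: a_5 = -56.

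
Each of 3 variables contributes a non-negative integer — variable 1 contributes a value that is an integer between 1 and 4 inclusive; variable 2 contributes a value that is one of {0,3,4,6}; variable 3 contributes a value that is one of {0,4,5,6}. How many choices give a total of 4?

2

The generating function for the choices is (z + z^2 + z^3 + z^4)·(1 + z^3 + z^4 + z^6)·(1 + z^4 + z^5 + z^6); the count is [z^4].
(z + z^2 + z^3 + z^4) has coefficients 0,1,1,1,1 for degrees 0…4.
(1 + z^3 + z^4 + z^6) has coefficients 1,0,0,1,1 for degrees 0…4.
Finally multiplying by (1 + z^4 + z^5 + z^6), the product of all factors after the first has coefficients 1,0,0,1,2 for degrees 0…4.
[z^4] = 1·1 + 1·0 + 1·0 + 1·1 = 2.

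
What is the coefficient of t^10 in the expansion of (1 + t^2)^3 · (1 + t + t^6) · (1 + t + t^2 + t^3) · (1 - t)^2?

4

(1 + t^2)^3 has coefficients 1,0,3,0,3,0,1 for degrees 0…6.
(1 + t + t^6) has coefficients 1,1,0,0,0,0,1,0,0,0,0 for degrees 0…10.
Multiplying by (1 + t + t^2 + t^3) gives running coefficients 1,2,2,2,1,0,1,1,1,1,0 for degrees 0…10.
Finally multiplying by (1 - t)^2, the product of all factors after the first has coefficients 1,0,-1,0,-1,0,2,-1,0,0,-1 for degrees 0…10.
[t^10] = 1·(-1) + 3·0 + 3·2 + 1·(-1) = 4.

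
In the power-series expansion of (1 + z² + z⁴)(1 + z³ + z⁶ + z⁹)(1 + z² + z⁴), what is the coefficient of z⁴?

(1 + z² + z⁴) has coefficients 1,0,1,0,1 for degrees 0…4.
(1 + z³ + z⁶ + z⁹) has coefficients 1,0,0,1,0 for degrees 0…4.
Finally multiplying by (1 + z² + z⁴), the product of all factors after the first has coefficients 1,0,1,1,1 for degrees 0…4.
[z⁴] = 1·1 + 1·1 + 1·1 = 3.

3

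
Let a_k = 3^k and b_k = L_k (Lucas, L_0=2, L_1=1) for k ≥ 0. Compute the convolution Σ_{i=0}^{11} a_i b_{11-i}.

Write out a_i and b_{11-i} for i = 0,…,11 and sum the products.
Σ = 1·199 + 3·123 + 9·76 + 27·47 + 81·29 + 243·18 + 729·11 + 2187·7 + 6561·4 + 19683·3 + 59049·1 + 177147·2 = 531208.

531208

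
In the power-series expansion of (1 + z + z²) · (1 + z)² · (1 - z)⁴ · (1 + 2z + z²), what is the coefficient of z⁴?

(1 + z + z²) has coefficients 1,1,1 for degrees 0…2.
(1 + z)² has coefficients 1,2,1,0,0 for degrees 0…4.
Multiplying by (1 - z)⁴ gives running coefficients 1,-2,-1,4,-1 for degrees 0…4.
Finally multiplying by (1 + 2z + z²), the product of all factors after the first has coefficients 1,0,-4,0,6 for degrees 0…4.
[z⁴] = 1·6 + 1·0 + 1·(-4) = 2.

2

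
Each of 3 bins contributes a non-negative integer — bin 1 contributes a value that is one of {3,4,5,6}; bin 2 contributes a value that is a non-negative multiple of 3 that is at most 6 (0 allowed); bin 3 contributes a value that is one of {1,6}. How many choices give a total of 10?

3

The generating function for the choices is (x³ + x⁴ + x⁵ + x⁶)·(1 + x³ + x⁶)·(x + x⁶); the count is [x¹⁰].
(x³ + x⁴ + x⁵ + x⁶) has coefficients 0,0,0,1,1,1,1 for degrees 0…6.
(1 + x³ + x⁶) has coefficients 1,0,0,1,0,0,1,0,0,0,0 for degrees 0…10.
Finally multiplying by (x + x⁶), the product of all factors after the first has coefficients 0,1,0,0,1,0,1,1,0,1,0 for degrees 0…10.
[x¹⁰] = 1·1 + 1·1 + 1·0 + 1·1 = 3.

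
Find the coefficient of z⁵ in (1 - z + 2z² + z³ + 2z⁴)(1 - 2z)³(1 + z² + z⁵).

(1 - z + 2z² + z³ + 2z⁴) has coefficients 1,-1,2,1,2 for degrees 0…4.
(1 - 2z)³ has coefficients 1,-6,12,-8,0,0 for degrees 0…5.
Finally multiplying by (1 + z² + z⁵), the product of all factors after the first has coefficients 1,-6,13,-14,12,-7 for degrees 0…5.
[z⁵] = 1·(-7) − 1·12 + 2·(-14) + 1·13 + 2·(-6) = -46.

-46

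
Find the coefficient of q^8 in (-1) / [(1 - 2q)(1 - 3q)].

Partial fractions give a closed form: a_n = (2)·2^n + (-3)·3^n.
At n = 8: a_8 = -19171.

-19171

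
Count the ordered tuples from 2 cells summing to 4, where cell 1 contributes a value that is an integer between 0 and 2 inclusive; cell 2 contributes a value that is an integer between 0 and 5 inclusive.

The generating function for the choices is (1 + x + x^2)·(1 + x + x^2 + x^3 + x^4 + x^5); the count is [x^4].
(1 + x + x^2) has coefficients 1,1,1 for degrees 0…2.
(1 + x + x^2 + x^3 + x^4 + x^5) has coefficients 1,1,1,1,1 for degrees 0…4.
[x^4] = 1·1 + 1·1 + 1·1 = 3.

3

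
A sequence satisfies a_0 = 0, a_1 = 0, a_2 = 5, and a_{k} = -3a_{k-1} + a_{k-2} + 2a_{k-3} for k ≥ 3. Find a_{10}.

The ordinary generating function has denominator 1 + 3q - q^2 - 2q^3.
Iterating the recurrence: a_0,…,a_{10} = 0, 0, 5, -15, 50, -155, 485, -1510, 4705, -14655, 45650.

45650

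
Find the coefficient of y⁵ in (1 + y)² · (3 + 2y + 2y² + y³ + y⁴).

3

(1 + y)² has coefficients 1,2,1 for degrees 0…2.
(3 + 2y + 2y² + y³ + y⁴) has coefficients 3,2,2,1,1,0 for degrees 0…5.
[y⁵] = 1·0 + 2·1 + 1·1 = 3.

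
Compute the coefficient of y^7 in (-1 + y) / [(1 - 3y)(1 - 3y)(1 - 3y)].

-58320

The denominator gives the recurrence a_n = 9a_(n−1) − 27a_(n−2) + 27a_(n−3) for n ≥ 3; the numerator fixes a_0 = -1, a_1 = -8, a_2 = -45.
Iterating: -1, -8, -45, -216, -945, -3888, -15309, -58320, so a_7 = -58320.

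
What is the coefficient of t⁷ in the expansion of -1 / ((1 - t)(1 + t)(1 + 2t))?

170

Partial fractions give a closed form: a_n = (-1/6)·1^n + (1/2)·(-1)^n + (-4/3)·(-2)^n.
At n = 7: a_7 = 170.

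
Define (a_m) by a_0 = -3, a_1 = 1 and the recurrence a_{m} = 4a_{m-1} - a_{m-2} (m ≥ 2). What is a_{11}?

1018667

The ordinary generating function has denominator 1 - 4z + z^2.
Iterating the recurrence: a_0,…,a_{11} = -3, 1, 7, 27, 101, 377, 1407, 5251, 19597, 73137, 272951, 1018667.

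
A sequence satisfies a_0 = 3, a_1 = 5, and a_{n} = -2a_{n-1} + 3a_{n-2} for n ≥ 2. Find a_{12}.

The ordinary generating function has denominator 1 + 2t - 3t^2.
Iterating the recurrence: a_0,…,a_{12} = 3, 5, -1, 17, -37, 125, -361, 1097, -3277, 9845, -29521, 88577, -265717.

-265717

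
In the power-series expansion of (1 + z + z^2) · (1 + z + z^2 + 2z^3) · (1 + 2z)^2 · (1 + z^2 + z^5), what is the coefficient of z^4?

(1 + z + z^2) has coefficients 1,1,1 for degrees 0…2.
(1 + z + z^2 + 2z^3) has coefficients 1,1,1,2,0 for degrees 0…4.
Multiplying by (1 + 2z)^2 gives running coefficients 1,5,9,10,12 for degrees 0…4.
Finally multiplying by (1 + z^2 + z^5), the product of all factors after the first has coefficients 1,5,10,15,21 for degrees 0…4.
[z^4] = 1·21 + 1·15 + 1·10 = 46.

46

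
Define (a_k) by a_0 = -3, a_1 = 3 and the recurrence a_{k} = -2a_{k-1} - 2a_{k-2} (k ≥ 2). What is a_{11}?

-96

The ordinary generating function has denominator 1 + 2t + 2t^2.
Iterating the recurrence: a_0,…,a_{11} = -3, 3, 0, -6, 12, -12, 0, 24, -48, 48, 0, -96.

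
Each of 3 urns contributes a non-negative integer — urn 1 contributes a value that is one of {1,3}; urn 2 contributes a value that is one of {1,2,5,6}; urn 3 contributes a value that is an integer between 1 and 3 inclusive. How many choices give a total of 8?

The generating function for the choices is (q + q³)·(q + q² + q⁵ + q⁶)·(q + q² + q³); the count is [q⁸].
(q + q³) has coefficients 0,1,0,1 for degrees 0…3.
(q + q² + q⁵ + q⁶) has coefficients 0,1,1,0,0,1,1,0,0 for degrees 0…8.
Finally multiplying by (q + q² + q³), the product of all factors after the first has coefficients 0,0,1,2,2,1,1,2,2 for degrees 0…8.
[q⁸] = 1·2 + 1·1 = 3.

3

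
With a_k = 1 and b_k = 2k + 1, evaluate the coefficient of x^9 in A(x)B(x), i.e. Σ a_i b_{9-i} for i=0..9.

100

This is [x^9] in the product of the two ordinary generating functions.
Σ = 1·19 + 1·17 + 1·15 + 1·13 + 1·11 + 1·9 + 1·7 + 1·5 + 1·3 + 1·1 = 100.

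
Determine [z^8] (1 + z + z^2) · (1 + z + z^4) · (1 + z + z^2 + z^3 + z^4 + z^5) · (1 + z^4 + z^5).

(1 + z + z^2) has coefficients 1,1,1 for degrees 0…2.
(1 + z + z^4) has coefficients 1,1,0,0,1,0,0,0,0 for degrees 0…8.
Multiplying by (1 + z + z^2 + z^3 + z^4 + z^5) gives running coefficients 1,2,2,2,3,3,2,1,1 for degrees 0…8.
Finally multiplying by (1 + z^4 + z^5), the product of all factors after the first has coefficients 1,2,2,2,4,6,6,5,6 for degrees 0…8.
[z^8] = 1·6 + 1·5 + 1·6 = 17.

17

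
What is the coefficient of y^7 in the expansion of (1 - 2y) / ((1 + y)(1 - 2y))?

-1

Partial fractions give a closed form: a_n = (1)·(-1)^n.
At n = 7: a_7 = -1.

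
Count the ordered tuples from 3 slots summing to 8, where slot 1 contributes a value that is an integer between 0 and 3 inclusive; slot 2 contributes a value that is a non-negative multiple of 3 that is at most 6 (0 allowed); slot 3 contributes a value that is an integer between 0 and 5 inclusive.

The generating function for the choices is (1 + y + y² + y³)·(1 + y³ + y⁶)·(1 + y + y² + y³ + y⁴ + y⁵); the count is [y⁸].
(1 + y + y² + y³) has coefficients 1,1,1,1 for degrees 0…3.
(1 + y³ + y⁶) has coefficients 1,0,0,1,0,0,1,0,0 for degrees 0…8.
Finally multiplying by (1 + y + y² + y³ + y⁴ + y⁵), the product of all factors after the first has coefficients 1,1,1,2,2,2,2,2,2 for degrees 0…8.
[y⁸] = 1·2 + 1·2 + 1·2 + 1·2 = 8.

8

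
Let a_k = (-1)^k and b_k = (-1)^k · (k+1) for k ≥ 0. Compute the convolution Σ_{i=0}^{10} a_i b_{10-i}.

Write out a_i and b_{10-i} for i = 0,…,10 and sum the products.
Σ = 1·11 − 1·(-10) + 1·9 − 1·(-8) + 1·7 − 1·(-6) + 1·5 − 1·(-4) + 1·3 − 1·(-2) + 1·1 = 66.

66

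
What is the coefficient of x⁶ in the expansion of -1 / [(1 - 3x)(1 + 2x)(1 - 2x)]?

Partial fractions give a closed form: a_n = (-9/5)·3^n + (-1/5)·(-2)^n + (1)·2^n.
At n = 6: a_6 = -1261.

-1261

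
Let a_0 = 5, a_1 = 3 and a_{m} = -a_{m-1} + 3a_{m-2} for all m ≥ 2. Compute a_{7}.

-309

The ordinary generating function has denominator 1 + y - 3y^2.
Iterating the recurrence: a_0,…,a_{7} = 5, 3, 12, -3, 39, -48, 165, -309.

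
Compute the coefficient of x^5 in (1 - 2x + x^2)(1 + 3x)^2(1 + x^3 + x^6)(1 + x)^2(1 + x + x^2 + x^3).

-2

(1 - 2x + x^2) has coefficients 1,-2,1 for degrees 0…2.
(1 + 3x)^2 has coefficients 1,6,9,0,0,0 for degrees 0…5.
Multiplying by (1 + x^3 + x^6) gives running coefficients 1,6,9,1,6,9 for degrees 0…5.
Multiplying by (1 + x)^2 gives running coefficients 1,8,22,25,17,22 for degrees 0…5.
Finally multiplying by (1 + x + x^2 + x^3), the product of all factors after the first has coefficients 1,9,31,56,72,86 for degrees 0…5.
[x^5] = 1·86 − 2·72 + 1·56 = -2.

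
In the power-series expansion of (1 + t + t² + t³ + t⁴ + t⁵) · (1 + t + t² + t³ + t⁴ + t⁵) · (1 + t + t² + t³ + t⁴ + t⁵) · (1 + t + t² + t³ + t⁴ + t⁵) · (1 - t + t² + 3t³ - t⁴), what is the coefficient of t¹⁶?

(1 + t + t² + t³ + t⁴ + t⁵) has coefficients 1,1,1,1,1,1 for degrees 0…5.
(1 + t + t² + t³ + t⁴ + t⁵) has coefficients 1,1,1,1,1,1,0,0,0,0,0,0,0,0,0,0,0 for degrees 0…16.
Multiplying by (1 + t + t² + t³ + t⁴ + t⁵) gives running coefficients 1,2,3,4,5,6,5,4,3,2,1,0,0,0,0,0,0 for degrees 0…16.
Multiplying by (1 + t + t² + t³ + t⁴ + t⁵) gives running coefficients 1,3,6,10,15,21,25,27,27,25,21,15,10,6,3,1,0 for degrees 0…16.
Finally multiplying by (1 - t + t² + 3t³ - t⁴), the product of all factors after the first has coefficients 1,2,4,10,19,31,43,58,73,79,79,73,64,49,31,19,10 for degrees 0…16.
[t¹⁶] = 1·10 + 1·19 + 1·31 + 1·49 + 1·64 + 1·73 = 246.

246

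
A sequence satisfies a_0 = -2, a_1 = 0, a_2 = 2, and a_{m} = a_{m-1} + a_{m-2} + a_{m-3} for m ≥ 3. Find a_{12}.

The ordinary generating function has denominator 1 - t - t^2 - t^3.
Iterating the recurrence: a_0,…,a_{12} = -2, 0, 2, 0, 2, 4, 6, 12, 22, 40, 74, 136, 250.

250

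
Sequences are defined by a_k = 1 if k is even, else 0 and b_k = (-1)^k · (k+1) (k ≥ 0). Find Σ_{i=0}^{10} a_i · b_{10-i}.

Write out a_i and b_{10-i} for i = 0,…,10 and sum the products.
Σ = 1·11 + 0·(-10) + 1·9 + 0·(-8) + 1·7 + 0·(-6) + 1·5 + 0·(-4) + 1·3 + 0·(-2) + 1·1 = 36.

36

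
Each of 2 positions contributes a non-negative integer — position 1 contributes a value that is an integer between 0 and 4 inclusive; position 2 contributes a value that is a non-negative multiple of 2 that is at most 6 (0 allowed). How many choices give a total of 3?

The generating function for the choices is (1 + z + z^2 + z^3 + z^4)·(1 + z^2 + z^4 + z^6); the count is [z^3].
(1 + z + z^2 + z^3 + z^4) has coefficients 1,1,1,1 for degrees 0…3.
(1 + z^2 + z^4 + z^6) has coefficients 1,0,1,0 for degrees 0…3.
[z^3] = 1·0 + 1·1 + 1·0 + 1·1 = 2.

2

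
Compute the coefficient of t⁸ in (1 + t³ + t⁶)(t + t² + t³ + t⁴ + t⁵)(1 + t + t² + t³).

(1 + t³ + t⁶) has coefficients 1,0,0,1,0,0,1 for degrees 0…6.
(t + t² + t³ + t⁴ + t⁵) has coefficients 0,1,1,1,1,1,0,0,0 for degrees 0…8.
Finally multiplying by (1 + t + t² + t³), the product of all factors after the first has coefficients 0,1,2,3,4,4,3,2,1 for degrees 0…8.
[t⁸] = 1·1 + 1·4 + 1·2 = 7.

7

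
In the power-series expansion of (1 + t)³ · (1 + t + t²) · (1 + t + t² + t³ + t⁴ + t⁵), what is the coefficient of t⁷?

(1 + t)³ has coefficients 1,3,3,1 for degrees 0…3.
(1 + t + t²) has coefficients 1,1,1,0,0,0,0,0 for degrees 0…7.
Finally multiplying by (1 + t + t² + t³ + t⁴ + t⁵), the product of all factors after the first has coefficients 1,2,3,3,3,3,2,1 for degrees 0…7.
[t⁷] = 1·1 + 3·2 + 3·3 + 1·3 = 19.

19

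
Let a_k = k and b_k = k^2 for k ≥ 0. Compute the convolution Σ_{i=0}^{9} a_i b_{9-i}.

540

The convolution is the t^9 coefficient of A(t)B(t).
Σ = 0·81 + 1·64 + 2·49 + 3·36 + 4·25 + 5·16 + 6·9 + 7·4 + 8·1 + 9·0 = 540.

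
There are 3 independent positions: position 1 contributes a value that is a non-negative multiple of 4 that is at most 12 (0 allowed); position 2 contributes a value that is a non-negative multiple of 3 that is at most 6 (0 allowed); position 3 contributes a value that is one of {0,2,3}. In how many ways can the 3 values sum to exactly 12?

2

The generating function for the choices is (1 + q⁴ + q⁸ + q¹²)·(1 + q³ + q⁶)·(1 + q² + q³); the count is [q¹²].
(1 + q⁴ + q⁸ + q¹²) has coefficients 1,0,0,0,1,0,0,0,1,0,0,0,1 for degrees 0…12.
(1 + q³ + q⁶) has coefficients 1,0,0,1,0,0,1,0,0,0,0,0,0 for degrees 0…12.
Finally multiplying by (1 + q² + q³), the product of all factors after the first has coefficients 1,0,1,2,0,1,2,0,1,1,0,0,0 for degrees 0…12.
[q¹²] = 1·0 + 1·1 + 1·0 + 1·1 = 2.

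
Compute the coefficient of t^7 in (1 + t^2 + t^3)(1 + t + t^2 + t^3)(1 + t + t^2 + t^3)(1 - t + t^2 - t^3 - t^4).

-9

(1 + t^2 + t^3) has coefficients 1,0,1,1 for degrees 0…3.
(1 + t + t^2 + t^3) has coefficients 1,1,1,1,0,0,0,0 for degrees 0…7.
Multiplying by (1 + t + t^2 + t^3) gives running coefficients 1,2,3,4,3,2,1,0 for degrees 0…7.
Finally multiplying by (1 - t + t^2 - t^3 - t^4), the product of all factors after the first has coefficients 1,1,2,2,-1,-2,-5,-6 for degrees 0…7.
[t^7] = 1·(-6) + 1·(-2) + 1·(-1) = -9.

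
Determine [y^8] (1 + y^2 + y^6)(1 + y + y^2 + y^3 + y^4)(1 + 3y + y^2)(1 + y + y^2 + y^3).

30

(1 + y^2 + y^6) has coefficients 1,0,1,0,0,0,1 for degrees 0…6.
(1 + y + y^2 + y^3 + y^4) has coefficients 1,1,1,1,1,0,0,0,0 for degrees 0…8.
Multiplying by (1 + 3y + y^2) gives running coefficients 1,4,5,5,5,4,1,0,0 for degrees 0…8.
Finally multiplying by (1 + y + y^2 + y^3), the product of all factors after the first has coefficients 1,5,10,15,19,19,15,10,5 for degrees 0…8.
[y^8] = 1·5 + 1·15 + 1·10 = 30.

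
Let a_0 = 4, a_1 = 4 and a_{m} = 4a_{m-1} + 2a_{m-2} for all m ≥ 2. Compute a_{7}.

40864

The ordinary generating function has denominator 1 - 4y - 2y^2.
Iterating the recurrence: a_0,…,a_{7} = 4, 4, 24, 104, 464, 2064, 9184, 40864.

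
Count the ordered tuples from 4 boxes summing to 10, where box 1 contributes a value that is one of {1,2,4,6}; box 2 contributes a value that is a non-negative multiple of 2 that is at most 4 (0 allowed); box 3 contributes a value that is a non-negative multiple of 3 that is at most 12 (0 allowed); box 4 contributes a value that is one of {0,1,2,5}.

14

The generating function for the choices is (x + x² + x⁴ + x⁶)·(1 + x² + x⁴)·(1 + x³ + x⁶ + x⁹ + x¹²)·(1 + x + x² + x⁵); the count is [x¹⁰].
(x + x² + x⁴ + x⁶) has coefficients 0,1,1,0,1,0,1 for degrees 0…6.
(1 + x² + x⁴) has coefficients 1,0,1,0,1,0,0,0,0,0,0 for degrees 0…10.
Multiplying by (1 + x³ + x⁶ + x⁹ + x¹²) gives running coefficients 1,0,1,1,1,1,1,1,1,1,1 for degrees 0…10.
Finally multiplying by (1 + x + x² + x⁵), the product of all factors after the first has coefficients 1,1,2,2,3,4,3,4,4,4,4 for degrees 0…10.
[x¹⁰] = 1·4 + 1·4 + 1·3 + 1·3 = 14.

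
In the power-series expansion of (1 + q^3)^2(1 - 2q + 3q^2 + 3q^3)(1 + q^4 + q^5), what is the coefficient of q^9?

5

(1 + q^3)^2 has coefficients 1,0,0,2,0,0,1 for degrees 0…6.
(1 - 2q + 3q^2 + 3q^3) has coefficients 1,-2,3,3,0,0,0,0,0,0 for degrees 0…9.
Finally multiplying by (1 + q^4 + q^5), the product of all factors after the first has coefficients 1,-2,3,3,1,-1,1,6,3,0 for degrees 0…9.
[q^9] = 1·0 + 2·1 + 1·3 = 5.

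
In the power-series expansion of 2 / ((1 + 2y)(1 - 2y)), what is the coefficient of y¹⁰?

Partial fractions give a closed form: a_n = (1)·(-2)^n + (1)·2^n.
At n = 10: a_10 = 2048.

2048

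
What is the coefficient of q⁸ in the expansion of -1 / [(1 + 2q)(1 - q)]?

Partial fractions give a closed form: a_n = (-2/3)·(-2)^n + (-1/3)·1^n.
At n = 8: a_8 = -171.

-171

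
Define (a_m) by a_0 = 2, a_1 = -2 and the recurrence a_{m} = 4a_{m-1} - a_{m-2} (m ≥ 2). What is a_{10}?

The ordinary generating function has denominator 1 - 4q + q^2.
Iterating the recurrence: a_0,…,a_{10} = 2, -2, -10, -38, -142, -530, -1978, -7382, -27550, -102818, -383722.

-383722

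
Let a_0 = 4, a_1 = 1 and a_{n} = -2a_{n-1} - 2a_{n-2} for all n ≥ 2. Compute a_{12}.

The ordinary generating function has denominator 1 + 2x + 2x^2.
Iterating the recurrence: a_0,…,a_{12} = 4, 1, -10, 18, -16, -4, 40, -72, 64, 16, -160, 288, -256.

-256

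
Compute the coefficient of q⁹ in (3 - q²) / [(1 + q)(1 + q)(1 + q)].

The denominator gives the recurrence a_n = −3a_(n−1) − 3a_(n−2) − a_(n−3) for n ≥ 3; the numerator fixes a_0 = 3, a_1 = -9, a_2 = 17.
Iterating: 3, -9, 17, -27, 39, -53, 69, -87, 107, -129, so a_9 = -129.

-129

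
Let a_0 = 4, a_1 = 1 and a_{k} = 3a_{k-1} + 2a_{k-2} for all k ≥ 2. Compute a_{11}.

920843

The ordinary generating function has denominator 1 - 3x - 2x^2.
Iterating the recurrence: a_0,…,a_{11} = 4, 1, 11, 35, 127, 451, 1607, 5723, 20383, 72595, 258551, 920843.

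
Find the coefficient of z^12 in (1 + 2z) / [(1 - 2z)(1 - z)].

16381

Partial fractions give a closed form: a_n = (4)·2^n + (-3)·1^n.
At n = 12: a_12 = 16381.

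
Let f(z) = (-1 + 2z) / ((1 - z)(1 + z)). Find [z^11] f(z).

Partial fractions give a closed form: a_n = (1/2)·1^n + (-3/2)·(-1)^n.
At n = 11: a_11 = 2.

2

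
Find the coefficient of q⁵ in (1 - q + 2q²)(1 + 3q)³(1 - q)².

(1 - q + 2q²) has coefficients 1,-1,2 for degrees 0…2.
(1 + 3q)³ has coefficients 1,9,27,27,0,0 for degrees 0…5.
Finally multiplying by (1 - q)², the product of all factors after the first has coefficients 1,7,10,-18,-27,27 for degrees 0…5.
[q⁵] = 1·27 − 1·(-27) + 2·(-18) = 18.

18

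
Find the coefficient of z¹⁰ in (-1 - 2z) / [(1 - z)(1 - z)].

-31

The denominator gives the recurrence a_n = 2a_(n−1) − a_(n−2) for n ≥ 2; the numerator fixes a_0 = -1, a_1 = -4.
Iterating: -1, -4, -7, -10, -13, -16, -19, -22, -25, -28, -31, so a_10 = -31.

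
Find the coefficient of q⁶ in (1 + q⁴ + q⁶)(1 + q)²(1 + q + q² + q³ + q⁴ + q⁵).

(1 + q⁴ + q⁶) has coefficients 1,0,0,0,1,0,1 for degrees 0…6.
(1 + q)² has coefficients 1,2,1,0,0,0,0 for degrees 0…6.
Finally multiplying by (1 + q + q² + q³ + q⁴ + q⁵), the product of all factors after the first has coefficients 1,3,4,4,4,4,3 for degrees 0…6.
[q⁶] = 1·3 + 1·4 + 1·1 = 8.

8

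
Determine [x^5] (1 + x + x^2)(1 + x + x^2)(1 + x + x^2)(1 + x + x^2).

(1 + x + x^2) has coefficients 1,1,1 for degrees 0…2.
(1 + x + x^2) has coefficients 1,1,1,0,0,0 for degrees 0…5.
Multiplying by (1 + x + x^2) gives running coefficients 1,2,3,2,1,0 for degrees 0…5.
Finally multiplying by (1 + x + x^2), the product of all factors after the first has coefficients 1,3,6,7,6,3 for degrees 0…5.
[x^5] = 1·3 + 1·6 + 1·7 = 16.

16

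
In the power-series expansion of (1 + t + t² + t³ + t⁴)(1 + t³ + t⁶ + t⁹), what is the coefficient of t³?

(1 + t + t² + t³ + t⁴) has coefficients 1,1,1,1 for degrees 0…3.
(1 + t³ + t⁶ + t⁹) has coefficients 1,0,0,1 for degrees 0…3.
[t³] = 1·1 + 1·0 + 1·0 + 1·1 = 2.

2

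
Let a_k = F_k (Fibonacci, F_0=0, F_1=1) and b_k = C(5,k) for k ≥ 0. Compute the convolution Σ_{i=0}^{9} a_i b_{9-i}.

377

This is [x^9] in the product of the two ordinary generating functions.
Σ = 0·0 + 1·0 + 1·0 + 2·0 + 3·1 + 5·5 + 8·10 + 13·10 + 21·5 + 34·1 = 377.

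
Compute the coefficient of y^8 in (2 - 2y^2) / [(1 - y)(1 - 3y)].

17496

The denominator gives the recurrence a_n = 4a_(n−1) − 3a_(n−2) for n ≥ 3; the numerator fixes a_0 = 2, a_1 = 8, a_2 = 24.
Iterating: 2, 8, 24, 72, 216, 648, 1944, 5832, 17496, so a_8 = 17496.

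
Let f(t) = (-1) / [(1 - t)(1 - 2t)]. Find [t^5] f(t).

-63

The denominator gives the recurrence a_n = 3a_(n−1) − 2a_(n−2) for n ≥ 2; the numerator fixes a_0 = -1, a_1 = -3.
Iterating: -1, -3, -7, -15, -31, -63, so a_5 = -63.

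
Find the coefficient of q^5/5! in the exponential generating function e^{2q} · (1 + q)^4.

2512

The EGF product rule gives c_5 = Σ_{k_1+k_2=5} C(5; k_1,k_2) · ∏ g_i(k_i), where e^{2q} gives (2)^k; (1+q)^4 gives the falling factorial (4)_k.
g_1(k) for k = 0…5: 1, 2, 4, 8, 16, 32.
g_2(k) for k = 0…5: 1, 4, 12, 24, 24, 0.
c_5 = Σ_k C(5,k)·g_1(k)·g_2(5−k) = 5·2·24 + 10·4·24 + 10·8·12 + 5·16·4 + 1·32·1 = 240 + 960 + 960 + 320 + 32 = 2512.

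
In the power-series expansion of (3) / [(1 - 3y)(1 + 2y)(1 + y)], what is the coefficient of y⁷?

Partial fractions give a closed form: a_n = (27/20)·3^n + (12/5)·(-2)^n + (-3/4)·(-1)^n.
At n = 7: a_7 = 2646.

2646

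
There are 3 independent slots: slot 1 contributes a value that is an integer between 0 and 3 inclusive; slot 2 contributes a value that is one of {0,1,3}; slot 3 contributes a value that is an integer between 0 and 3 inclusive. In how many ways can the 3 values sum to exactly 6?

The generating function for the choices is (1 + z + z^2 + z^3)·(1 + z + z^3)·(1 + z + z^2 + z^3); the count is [z^6].
(1 + z + z^2 + z^3) has coefficients 1,1,1,1 for degrees 0…3.
(1 + z + z^3) has coefficients 1,1,0,1,0,0,0 for degrees 0…6.
Finally multiplying by (1 + z + z^2 + z^3), the product of all factors after the first has coefficients 1,2,2,3,2,1,1 for degrees 0…6.
[z^6] = 1·1 + 1·1 + 1·2 + 1·3 = 7.

7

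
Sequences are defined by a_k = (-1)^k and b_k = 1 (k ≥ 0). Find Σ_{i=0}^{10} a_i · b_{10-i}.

Write out a_i and b_{10-i} for i = 0,…,10 and sum the products.
Σ = 1·1 − 1·1 + 1·1 − 1·1 + 1·1 − 1·1 + 1·1 − 1·1 + 1·1 − 1·1 + 1·1 = 1.

1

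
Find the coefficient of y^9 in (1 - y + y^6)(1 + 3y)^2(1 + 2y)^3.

134

(1 - y + y^6) has coefficients 1,-1,0,0,0,0,1 for degrees 0…6.
(1 + 3y)^2 has coefficients 1,6,9,0,0,0,0,0,0,0 for degrees 0…9.
Finally multiplying by (1 + 2y)^3, the product of all factors after the first has coefficients 1,12,57,134,156,72,0,0,0,0 for degrees 0…9.
[y^9] = 1·0 − 1·0 + 1·134 = 134.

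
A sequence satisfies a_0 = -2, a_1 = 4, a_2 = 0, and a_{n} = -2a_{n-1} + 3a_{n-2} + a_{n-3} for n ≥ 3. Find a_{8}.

The ordinary generating function has denominator 1 + 2t - 3t^2 - t^3.
Iterating the recurrence: a_0,…,a_{8} = -2, 4, 0, 10, -16, 62, -162, 494, -1412.

-1412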